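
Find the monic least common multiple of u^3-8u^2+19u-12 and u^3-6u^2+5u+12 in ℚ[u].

Apply the Euclidean algorithm:
  u^3-8u^2+19u-12 = (u^3-6u^2+5u+12) + (-2u^2+14u-24)
  u^3-6u^2+5u+12 = (-(1/2)u-1/2)(-2u^2+14u-24) + (0)
Last nonzero remainder: -2u^2+14u-24. Dividing through by -2 gives the monic gcd u^2-7u+12.
Then lcm(f, g) = f·g / gcd(f, g); expanding and making the result monic gives the answer.

u^4-7u^3+11u^2+7u-12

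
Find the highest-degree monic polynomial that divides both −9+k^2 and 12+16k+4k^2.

3+k

Repeated division with remainder:
  k^2−9 = (1/4)(4k^2+16k+12) + (−4k−12)
  4k^2+16k+12 = (−k−1)(−4k−12) + (0)
Last nonzero remainder: −4k−12. Dividing through by −4 gives the monic gcd k+3.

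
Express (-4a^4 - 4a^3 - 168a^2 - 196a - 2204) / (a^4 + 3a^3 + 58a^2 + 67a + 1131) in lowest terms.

(-4a^2 - 12a - 76)/(a^2 + 5a + 39)

Repeated division with remainder:
  -4a^4 - 4a^3 - 168a^2 - 196a - 2204 = (-4)(a^4 + 3a^3 + 58a^2 + 67a + 1131) + (8a^3 + 64a^2 + 72a + 2320)
  a^4 + 3a^3 + 58a^2 + 67a + 1131 = ((1/8)a - 5/8)(8a^3 + 64a^2 + 72a + 2320) + (89a^2 - 178a + 2581)
  8a^3 + 64a^2 + 72a + 2320 = ((8/89)a + 80/89)(89a^2 - 178a + 2581) + (0)
Last nonzero remainder: 89a^2 - 178a + 2581. Dividing through by 89 gives the monic gcd a^2 - 2a + 29.
Cancel a^2 - 2a + 29 from numerator and denominator to get the reduced form.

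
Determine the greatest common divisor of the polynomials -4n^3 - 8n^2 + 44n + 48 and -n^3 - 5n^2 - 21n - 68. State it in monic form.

n + 4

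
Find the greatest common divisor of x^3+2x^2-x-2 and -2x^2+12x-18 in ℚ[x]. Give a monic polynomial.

Apply the Euclidean algorithm:
  x^3+2x^2-x-2 = (-(1/2)x-4)(-2x^2+12x-18) + (38x-74)
  -2x^2+12x-18 = (-(1/19)x+77/361)(38x-74) + (-800/361)
  38x-74 = (-(6859/400)x+13357/400)(-800/361) + (0)
The last nonzero remainder is the constant -800/361, so the polynomials are coprime and gcd = 1.

1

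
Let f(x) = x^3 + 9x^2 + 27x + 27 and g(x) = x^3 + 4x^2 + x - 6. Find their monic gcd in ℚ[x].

Apply the Euclidean algorithm:
  x^3 + 9x^2 + 27x + 27 = (x^3 + 4x^2 + x - 6) + (5x^2 + 26x + 33)
  x^3 + 4x^2 + x - 6 = ((1/5)x - 6/25)(5x^2 + 26x + 33) + ((16/25)x + 48/25)
  5x^2 + 26x + 33 = ((125/16)x + 275/16)((16/25)x + 48/25) + (0)
Last nonzero remainder: (16/25)x + 48/25. Dividing through by 16/25 gives the monic gcd x + 3.

x + 3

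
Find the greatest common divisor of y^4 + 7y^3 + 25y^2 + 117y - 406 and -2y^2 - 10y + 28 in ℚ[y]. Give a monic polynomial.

Apply the Euclidean algorithm:
  y^4 + 7y^3 + 25y^2 + 117y - 406 = (-(1/2)y^2 - y - 29/2)(-2y^2 - 10y + 28) + (0)
Last nonzero remainder: -2y^2 - 10y + 28. Dividing through by -2 gives the monic gcd y^2 + 5y - 14.

y^2 + 5y - 14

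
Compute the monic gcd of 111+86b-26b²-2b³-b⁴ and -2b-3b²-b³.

1+b

By polynomial division,
  -b⁴-2b³-26b²+86b+111 = (b-1)(-b³-3b²-2b) + (-27b²+84b+111)
  -b³-3b²-2b = ((1/27)b+55/243)(-27b²+84b+111) + (-(2035/81)b-2035/81)
  -27b²+84b+111 = ((2187/2035)b-243/55)(-(2035/81)b-2035/81) + (0)
Last nonzero remainder: -(2035/81)b-2035/81. Dividing through by -2035/81 gives the monic gcd b+1.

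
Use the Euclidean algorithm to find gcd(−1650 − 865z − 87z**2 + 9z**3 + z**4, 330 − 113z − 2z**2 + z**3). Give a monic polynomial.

By polynomial division,
  z**4 + 9z**3 − 87z**2 − 865z − 1650 = (z + 11)(z**3 − 2z**2 − 113z + 330) + (48z**2 + 48z − 5280)
  z**3 − 2z**2 − 113z + 330 = ((1/48)z − 1/16)(48z**2 + 48z − 5280) + (0)
Last nonzero remainder: 48z**2 + 48z − 5280. Dividing through by 48 gives the monic gcd z**2 + z − 110.

−110 + z + z**2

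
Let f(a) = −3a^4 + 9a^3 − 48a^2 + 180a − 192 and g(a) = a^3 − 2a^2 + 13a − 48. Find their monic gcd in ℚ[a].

Apply the Euclidean algorithm:
  −3a^4 + 9a^3 − 48a^2 + 180a − 192 = (−3a + 3)(a^3 − 2a^2 + 13a − 48) + (−3a^2 − 3a − 48)
  a^3 − 2a^2 + 13a − 48 = (−(1/3)a + 1)(−3a^2 − 3a − 48) + (0)
Last nonzero remainder: −3a^2 − 3a − 48. Dividing through by −3 gives the monic gcd a^2 + a + 16.

a^2 + a + 16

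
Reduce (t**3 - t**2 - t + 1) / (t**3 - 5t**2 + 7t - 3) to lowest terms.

Euclidean algorithm in ℚ[t]:
  t**3 - t**2 - t + 1 = (t**3 - 5t**2 + 7t - 3) + (4t**2 - 8t + 4)
  t**3 - 5t**2 + 7t - 3 = ((1/4)t - 3/4)(4t**2 - 8t + 4) + (0)
Last nonzero remainder: 4t**2 - 8t + 4. Dividing through by 4 gives the monic gcd t**2 - 2t + 1.
Cancel t**2 - 2t + 1 from numerator and denominator to get the reduced form.

(t + 1)/(t - 3)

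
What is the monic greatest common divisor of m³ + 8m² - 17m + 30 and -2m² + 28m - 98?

1

By polynomial division,
  m³ + 8m² - 17m + 30 = (-(1/2)m - 11)(-2m² + 28m - 98) + (242m - 1048)
  -2m² + 28m - 98 = (-(1/121)m + 1170/14641)(242m - 1048) + (-208658/14641)
  242m - 1048 = (-(1771561/104329)m + 7671884/104329)(-208658/14641) + (0)
The last nonzero remainder is the constant -208658/14641, so the polynomials are coprime and gcd = 1.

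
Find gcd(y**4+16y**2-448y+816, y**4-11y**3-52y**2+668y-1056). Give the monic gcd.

Repeated division with remainder:
  y**4+16y**2-448y+816 = (y**4-11y**3-52y**2+668y-1056) + (11y**3+68y**2-1116y+1872)
  y**4-11y**3-52y**2+668y-1056 = ((1/11)y-189/121)(11y**3+68y**2-1116y+1872) + ((18836/121)y**2-(150688/121)y+226032/121)
  11y**3+68y**2-1116y+1872 = ((1331/18836)y+4719/4709)((18836/121)y**2-(150688/121)y+226032/121) + (0)
Last nonzero remainder: (18836/121)y**2-(150688/121)y+226032/121. Dividing through by 18836/121 gives the monic gcd y**2-8y+12.

y**2-8y+12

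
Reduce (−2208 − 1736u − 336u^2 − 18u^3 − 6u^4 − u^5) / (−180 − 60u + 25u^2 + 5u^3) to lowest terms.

(−184 − 22u + 2u^2 − u^3)/(−15 + 5u)

Euclidean algorithm in ℚ[u]:
  −u^5 − 6u^4 − 18u^3 − 336u^2 − 1736u − 2208 = (−(1/5)u^2 − (1/5)u − 5)(5u^3 + 25u^2 − 60u − 180) + (−259u^2 − 2072u − 3108)
  5u^3 + 25u^2 − 60u − 180 = (−(5/259)u + 15/259)(−259u^2 − 2072u − 3108) + (0)
Last nonzero remainder: −259u^2 − 2072u − 3108. Dividing through by −259 gives the monic gcd u^2 + 8u + 12.
Cancel u^2 + 8u + 12 from numerator and denominator to get the reduced form.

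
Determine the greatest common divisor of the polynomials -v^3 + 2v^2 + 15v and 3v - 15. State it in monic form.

Apply the Euclidean algorithm:
  -v^3 + 2v^2 + 15v = (-(1/3)v^2 - v)(3v - 15) + (0)
Last nonzero remainder: 3v - 15. Dividing through by 3 gives the monic gcd v - 5.

v - 5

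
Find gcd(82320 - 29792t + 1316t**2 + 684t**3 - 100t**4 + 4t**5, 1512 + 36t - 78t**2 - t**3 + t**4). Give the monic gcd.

Apply the Euclidean algorithm:
  4t**5 - 100t**4 + 684t**3 + 1316t**2 - 29792t + 82320 = (4t - 96)(t**4 - t**3 - 78t**2 + 36t + 1512) + (900t**3 - 6316t**2 - 32384t + 227472)
  t**4 - t**3 - 78t**2 + 36t + 1512 = ((1/900)t + 677/101250)(900t**3 - 6316t**2 - 32384t + 227472) + ((10816/50625)t**2 - (10816/50625)t - 151424/16875)
  900t**3 - 6316t**2 - 32384t + 227472 = ((11390625/2704)t - 34273125/1352)((10816/50625)t**2 - (10816/50625)t - 151424/16875) + (0)
Last nonzero remainder: (10816/50625)t**2 - (10816/50625)t - 151424/16875. Dividing through by 10816/50625 gives the monic gcd t**2 - t - 42.

-42 - t + t**2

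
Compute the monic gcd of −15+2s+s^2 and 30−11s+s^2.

Repeated division with remainder:
  s^2+2s−15 = (s^2−11s+30) + (13s−45)
  s^2−11s+30 = ((1/13)s−98/169)(13s−45) + (660/169)
  13s−45 = ((2197/660)s−507/44)(660/169) + (0)
The last nonzero remainder is the constant 660/169, so the polynomials are coprime and gcd = 1.

1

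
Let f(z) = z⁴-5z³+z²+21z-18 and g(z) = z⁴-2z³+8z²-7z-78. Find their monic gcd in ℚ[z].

z²-z-6

Repeated division with remainder:
  z⁴-5z³+z²+21z-18 = (z⁴-2z³+8z²-7z-78) + (-3z³-7z²+28z+60)
  z⁴-2z³+8z²-7z-78 = (-(1/3)z+13/9)(-3z³-7z²+28z+60) + ((247/9)z²-(247/9)z-494/3)
  -3z³-7z²+28z+60 = (-(27/247)z-90/247)((247/9)z²-(247/9)z-494/3) + (0)
Last nonzero remainder: (247/9)z²-(247/9)z-494/3. Dividing through by 247/9 gives the monic gcd z²-z-6.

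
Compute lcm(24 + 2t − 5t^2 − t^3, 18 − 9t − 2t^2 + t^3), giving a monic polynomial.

72 − 18t − 17t^2 + 2t^3 + t^4

Apply the Euclidean algorithm:
  −t^3 − 5t^2 + 2t + 24 = (−1)(t^3 − 2t^2 − 9t + 18) + (−7t^2 − 7t + 42)
  t^3 − 2t^2 − 9t + 18 = (−(1/7)t + 3/7)(−7t^2 − 7t + 42) + (0)
Last nonzero remainder: −7t^2 − 7t + 42. Dividing through by −7 gives the monic gcd t^2 + t − 6.
Then lcm(f, g) = f·g / gcd(f, g); expanding and making the result monic gives the answer.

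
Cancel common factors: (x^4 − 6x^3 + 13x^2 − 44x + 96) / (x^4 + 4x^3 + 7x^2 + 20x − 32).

(x^2 − 7x + 12)/(x^2 + 3x − 4)

Euclidean algorithm in ℚ[x]:
  x^4 − 6x^3 + 13x^2 − 44x + 96 = (x^4 + 4x^3 + 7x^2 + 20x − 32) + (−10x^3 + 6x^2 − 64x + 128)
  x^4 + 4x^3 + 7x^2 + 20x − 32 = (−(1/10)x − 23/50)(−10x^3 + 6x^2 − 64x + 128) + ((84/25)x^2 + (84/25)x + 672/25)
  −10x^3 + 6x^2 − 64x + 128 = (−(125/42)x + 100/21)((84/25)x^2 + (84/25)x + 672/25) + (0)
Last nonzero remainder: (84/25)x^2 + (84/25)x + 672/25. Dividing through by 84/25 gives the monic gcd x^2 + x + 8.
Cancel x^2 + x + 8 from numerator and denominator to get the reduced form.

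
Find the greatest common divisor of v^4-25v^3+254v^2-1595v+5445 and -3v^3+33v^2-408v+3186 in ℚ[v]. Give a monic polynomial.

Euclidean algorithm in ℚ[v]:
  v^4-25v^3+254v^2-1595v+5445 = (-(1/3)v+14/3)(-3v^3+33v^2-408v+3186) + (-36v^2+1371v-9423)
  -3v^3+33v^2-408v+3186 = ((1/12)v+325/144)(-36v^2+1371v-9423) + (-(130417/48)v+391251/16)
  -36v^2+1371v-9423 = ((1728/130417)v-50256/130417)(-(130417/48)v+391251/16) + (0)
Last nonzero remainder: -(130417/48)v+391251/16. Dividing through by -130417/48 gives the monic gcd v-9.

v-9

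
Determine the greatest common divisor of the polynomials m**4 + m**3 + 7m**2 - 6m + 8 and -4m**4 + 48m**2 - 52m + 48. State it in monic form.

m**2 - m + 1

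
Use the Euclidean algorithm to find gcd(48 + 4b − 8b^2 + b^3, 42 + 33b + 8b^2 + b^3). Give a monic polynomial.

By polynomial division,
  b^3 − 8b^2 + 4b + 48 = (b^3 + 8b^2 + 33b + 42) + (−16b^2 − 29b + 6)
  b^3 + 8b^2 + 33b + 42 = (−(1/16)b − 99/256)(−16b^2 − 29b + 6) + ((5673/256)b + 5673/128)
  −16b^2 − 29b + 6 = (−(4096/5673)b + 256/1891)((5673/256)b + 5673/128) + (0)
Last nonzero remainder: (5673/256)b + 5673/128. Dividing through by 5673/256 gives the monic gcd b + 2.

2 + b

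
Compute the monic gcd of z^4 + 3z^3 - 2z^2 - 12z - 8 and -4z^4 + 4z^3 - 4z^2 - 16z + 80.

Euclidean algorithm in ℚ[z]:
  z^4 + 3z^3 - 2z^2 - 12z - 8 = (-1/4)(-4z^4 + 4z^3 - 4z^2 - 16z + 80) + (4z^3 - 3z^2 - 16z + 12)
  -4z^4 + 4z^3 - 4z^2 - 16z + 80 = (-z + 1/4)(4z^3 - 3z^2 - 16z + 12) + (-(77/4)z^2 + 77)
  4z^3 - 3z^2 - 16z + 12 = (-(16/77)z + 12/77)(-(77/4)z^2 + 77) + (0)
Last nonzero remainder: -(77/4)z^2 + 77. Dividing through by -77/4 gives the monic gcd z^2 - 4.

z^2 - 4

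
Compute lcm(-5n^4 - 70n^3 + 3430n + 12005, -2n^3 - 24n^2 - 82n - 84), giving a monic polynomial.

n^6 + 19n^5 + 76n^4 - 602n^3 - 5831n^2 - 16121n - 14406

Apply the Euclidean algorithm:
  -5n^4 - 70n^3 + 3430n + 12005 = ((5/2)n + 5)(-2n^3 - 24n^2 - 82n - 84) + (325n^2 + 4050n + 12425)
  -2n^3 - 24n^2 - 82n - 84 = (-(2/325)n + 12/4225)(325n^2 + 4050n + 12425) + (-(2880/169)n - 20160/169)
  325n^2 + 4050n + 12425 = (-(10985/576)n - 59995/576)(-(2880/169)n - 20160/169) + (0)
Last nonzero remainder: -(2880/169)n - 20160/169. Dividing through by -2880/169 gives the monic gcd n + 7.
Then lcm(f, g) = f·g / gcd(f, g); expanding and making the result monic gives the answer.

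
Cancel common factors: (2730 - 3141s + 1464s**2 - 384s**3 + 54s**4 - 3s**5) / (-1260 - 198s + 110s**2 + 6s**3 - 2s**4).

(-78 + 63s - 18s**2 + 3s**3)/(36 + 18s + 2s**2)

Repeated division with remainder:
  -3s**5 + 54s**4 - 384s**3 + 1464s**2 - 3141s + 2730 = ((3/2)s - 45/2)(-2s**4 + 6s**3 + 110s**2 - 198s - 1260) + (-414s**3 + 4236s**2 - 5706s - 25620)
  -2s**4 + 6s**3 + 110s**2 - 198s - 1260 = ((1/207)s + 499/14283)(-414s**3 + 4236s**2 - 5706s - 25620) + (-(49640/4761)s**2 + (198560/1587)s - 1737400/4761)
  -414s**3 + 4236s**2 - 5706s - 25620 = ((985527/24820)s + 871263/12410)(-(49640/4761)s**2 + (198560/1587)s - 1737400/4761) + (0)
Last nonzero remainder: -(49640/4761)s**2 + (198560/1587)s - 1737400/4761. Dividing through by -49640/4761 gives the monic gcd s**2 - 12s + 35.
Cancel s**2 - 12s + 35 from numerator and denominator to get the reduced form.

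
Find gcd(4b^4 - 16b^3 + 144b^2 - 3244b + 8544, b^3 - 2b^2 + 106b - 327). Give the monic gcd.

b - 3

Euclidean algorithm in ℚ[b]:
  4b^4 - 16b^3 + 144b^2 - 3244b + 8544 = (4b - 8)(b^3 - 2b^2 + 106b - 327) + (-296b^2 - 1088b + 5928)
  b^3 - 2b^2 + 106b - 327 = (-(1/296)b + 105/5476)(-296b^2 - 1088b + 5928) + ((201091/1369)b - 603273/1369)
  -296b^2 - 1088b + 5928 = (-(405224/201091)b - 2705144/201091)((201091/1369)b - 603273/1369) + (0)
Last nonzero remainder: (201091/1369)b - 603273/1369. Dividing through by 201091/1369 gives the monic gcd b - 3.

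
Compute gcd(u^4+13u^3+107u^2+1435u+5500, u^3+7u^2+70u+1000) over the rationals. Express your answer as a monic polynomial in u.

u^2-3u+100

Repeated division with remainder:
  u^4+13u^3+107u^2+1435u+5500 = (u+6)(u^3+7u^2+70u+1000) + (-5u^2+15u-500)
  u^3+7u^2+70u+1000 = (-(1/5)u-2)(-5u^2+15u-500) + (0)
Last nonzero remainder: -5u^2+15u-500. Dividing through by -5 gives the monic gcd u^2-3u+100.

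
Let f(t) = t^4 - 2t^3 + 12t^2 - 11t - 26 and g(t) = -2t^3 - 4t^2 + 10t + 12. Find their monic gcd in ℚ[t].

t^2 - t - 2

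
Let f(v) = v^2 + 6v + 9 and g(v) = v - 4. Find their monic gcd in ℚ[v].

Apply the Euclidean algorithm:
  v^2 + 6v + 9 = (v + 10)(v - 4) + (49)
  v - 4 = ((1/49)v - 4/49)(49) + (0)
The last nonzero remainder is the constant 49, so the polynomials are coprime and gcd = 1.

1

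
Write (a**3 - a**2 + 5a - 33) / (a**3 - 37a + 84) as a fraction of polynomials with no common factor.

By polynomial division,
  a**3 - a**2 + 5a - 33 = (a**3 - 37a + 84) + (-a**2 + 42a - 117)
  a**3 - 37a + 84 = (-a - 42)(-a**2 + 42a - 117) + (1610a - 4830)
  -a**2 + 42a - 117 = (-(1/1610)a + 39/1610)(1610a - 4830) + (0)
Last nonzero remainder: 1610a - 4830. Dividing through by 1610 gives the monic gcd a - 3.
Cancel a - 3 from numerator and denominator to get the reduced form.

(a**2 + 2a + 11)/(a**2 + 3a - 28)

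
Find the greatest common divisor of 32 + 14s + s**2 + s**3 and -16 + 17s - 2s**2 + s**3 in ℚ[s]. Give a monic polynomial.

By polynomial division,
  s**3 + s**2 + 14s + 32 = (s**3 - 2s**2 + 17s - 16) + (3s**2 - 3s + 48)
  s**3 - 2s**2 + 17s - 16 = ((1/3)s - 1/3)(3s**2 - 3s + 48) + (0)
Last nonzero remainder: 3s**2 - 3s + 48. Dividing through by 3 gives the monic gcd s**2 - s + 16.

16 - s + s**2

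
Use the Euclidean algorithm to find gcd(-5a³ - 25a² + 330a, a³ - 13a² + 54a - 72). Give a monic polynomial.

Euclidean algorithm in ℚ[a]:
  -5a³ - 25a² + 330a = (-5)(a³ - 13a² + 54a - 72) + (-90a² + 600a - 360)
  a³ - 13a² + 54a - 72 = (-(1/90)a + 19/270)(-90a² + 600a - 360) + ((70/9)a - 140/3)
  -90a² + 600a - 360 = (-(81/7)a + 54/7)((70/9)a - 140/3) + (0)
Last nonzero remainder: (70/9)a - 140/3. Dividing through by 70/9 gives the monic gcd a - 6.

a - 6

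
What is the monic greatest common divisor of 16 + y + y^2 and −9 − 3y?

1

Repeated division with remainder:
  y^2 + y + 16 = (−(1/3)y + 2/3)(−3y − 9) + (22)
  −3y − 9 = (−(3/22)y − 9/22)(22) + (0)
The last nonzero remainder is the constant 22, so the polynomials are coprime and gcd = 1.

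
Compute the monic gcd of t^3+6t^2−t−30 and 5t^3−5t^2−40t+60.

Apply the Euclidean algorithm:
  t^3+6t^2−t−30 = (1/5)(5t^3−5t^2−40t+60) + (7t^2+7t−42)
  5t^3−5t^2−40t+60 = ((5/7)t−10/7)(7t^2+7t−42) + (0)
Last nonzero remainder: 7t^2+7t−42. Dividing through by 7 gives the monic gcd t^2+t−6.

t^2+t−6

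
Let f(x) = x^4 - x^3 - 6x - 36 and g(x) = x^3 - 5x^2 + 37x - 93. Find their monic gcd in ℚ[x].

By polynomial division,
  x^4 - x^3 - 6x - 36 = (x + 4)(x^3 - 5x^2 + 37x - 93) + (-17x^2 - 61x + 336)
  x^3 - 5x^2 + 37x - 93 = (-(1/17)x + 146/289)(-17x^2 - 61x + 336) + ((25311/289)x - 75933/289)
  -17x^2 - 61x + 336 = (-(4913/25311)x - 32368/25311)((25311/289)x - 75933/289) + (0)
Last nonzero remainder: (25311/289)x - 75933/289. Dividing through by 25311/289 gives the monic gcd x - 3.

x - 3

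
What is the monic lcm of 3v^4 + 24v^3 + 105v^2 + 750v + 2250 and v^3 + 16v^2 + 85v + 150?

Apply the Euclidean algorithm:
  3v^4 + 24v^3 + 105v^2 + 750v + 2250 = (3v - 24)(v^3 + 16v^2 + 85v + 150) + (234v^2 + 2340v + 5850)
  v^3 + 16v^2 + 85v + 150 = ((1/234)v + 1/39)(234v^2 + 2340v + 5850) + (0)
Last nonzero remainder: 234v^2 + 2340v + 5850. Dividing through by 234 gives the monic gcd v^2 + 10v + 25.
Then lcm(f, g) = f·g / gcd(f, g); expanding and making the result monic gives the answer.

v^5 + 14v^4 + 83v^3 + 460v^2 + 2250v + 4500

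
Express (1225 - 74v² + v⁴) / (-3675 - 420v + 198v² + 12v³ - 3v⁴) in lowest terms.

(35 - 2v - v²)/(-105 - 6v + 3v²)

Euclidean algorithm in ℚ[v]:
  v⁴ - 74v² + 1225 = (-1/3)(-3v⁴ + 12v³ + 198v² - 420v - 3675) + (4v³ - 8v² - 140v)
  -3v⁴ + 12v³ + 198v² - 420v - 3675 = (-(3/4)v + 3/2)(4v³ - 8v² - 140v) + (105v² - 210v - 3675)
  4v³ - 8v² - 140v = ((4/105)v)(105v² - 210v - 3675) + (0)
Last nonzero remainder: 105v² - 210v - 3675. Dividing through by 105 gives the monic gcd v² - 2v - 35.
Cancel v² - 2v - 35 from numerator and denominator to get the reduced form.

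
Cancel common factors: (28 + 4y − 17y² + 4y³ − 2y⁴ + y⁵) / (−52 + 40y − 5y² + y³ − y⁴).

(−7 − 8y − 2y² − y³)/(13 + 3y + y²)

Repeated division with remainder:
  y⁵ − 2y⁴ + 4y³ − 17y² + 4y + 28 = (−y + 1)(−y⁴ + y³ − 5y² + 40y − 52) + (−2y³ + 28y² − 88y + 80)
  −y⁴ + y³ − 5y² + 40y − 52 = ((1/2)y + 13/2)(−2y³ + 28y² − 88y + 80) + (−143y² + 572y − 572)
  −2y³ + 28y² − 88y + 80 = ((2/143)y − 20/143)(−143y² + 572y − 572) + (0)
Last nonzero remainder: −143y² + 572y − 572. Dividing through by −143 gives the monic gcd y² − 4y + 4.
Cancel y² − 4y + 4 from numerator and denominator to get the reduced form.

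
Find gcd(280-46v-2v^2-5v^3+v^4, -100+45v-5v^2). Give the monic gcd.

By polynomial division,
  v^4-5v^3-2v^2-46v+280 = (-(1/5)v^2-(4/5)v-14/5)(-5v^2+45v-100) + (0)
Last nonzero remainder: -5v^2+45v-100. Dividing through by -5 gives the monic gcd v^2-9v+20.

20-9v+v^2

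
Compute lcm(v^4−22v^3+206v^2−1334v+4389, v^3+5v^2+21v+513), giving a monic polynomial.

v^5−13v^4+8v^3+520v^2−7617v+39501

Apply the Euclidean algorithm:
  v^4−22v^3+206v^2−1334v+4389 = (v−27)(v^3+5v^2+21v+513) + (320v^2−1280v+18240)
  v^3+5v^2+21v+513 = ((1/320)v+9/320)(320v^2−1280v+18240) + (0)
Last nonzero remainder: 320v^2−1280v+18240. Dividing through by 320 gives the monic gcd v^2−4v+57.
Then lcm(f, g) = f·g / gcd(f, g); expanding and making the result monic gives the answer.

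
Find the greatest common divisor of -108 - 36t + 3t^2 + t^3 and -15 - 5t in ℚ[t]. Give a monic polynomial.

Euclidean algorithm in ℚ[t]:
  t^3 + 3t^2 - 36t - 108 = (-(1/5)t^2 + 36/5)(-5t - 15) + (0)
Last nonzero remainder: -5t - 15. Dividing through by -5 gives the monic gcd t + 3.

3 + t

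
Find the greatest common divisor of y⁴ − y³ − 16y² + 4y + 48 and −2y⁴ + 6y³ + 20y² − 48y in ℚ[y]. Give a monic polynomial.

Repeated division with remainder:
  y⁴ − y³ − 16y² + 4y + 48 = (−1/2)(−2y⁴ + 6y³ + 20y² − 48y) + (2y³ − 6y² − 20y + 48)
  −2y⁴ + 6y³ + 20y² − 48y = (−y)(2y³ − 6y² − 20y + 48) + (0)
Last nonzero remainder: 2y³ − 6y² − 20y + 48. Dividing through by 2 gives the monic gcd y³ − 3y² − 10y + 24.

y³ − 3y² − 10y + 24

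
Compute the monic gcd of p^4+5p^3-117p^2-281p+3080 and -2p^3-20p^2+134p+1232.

Repeated division with remainder:
  p^4+5p^3-117p^2-281p+3080 = (-(1/2)p+5/2)(-2p^3-20p^2+134p+1232) + (0)
Last nonzero remainder: -2p^3-20p^2+134p+1232. Dividing through by -2 gives the monic gcd p^3+10p^2-67p-616.

p^3+10p^2-67p-616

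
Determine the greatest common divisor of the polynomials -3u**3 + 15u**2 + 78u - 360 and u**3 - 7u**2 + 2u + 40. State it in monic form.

Repeated division with remainder:
  -3u**3 + 15u**2 + 78u - 360 = (-3)(u**3 - 7u**2 + 2u + 40) + (-6u**2 + 84u - 240)
  u**3 - 7u**2 + 2u + 40 = (-(1/6)u - 7/6)(-6u**2 + 84u - 240) + (60u - 240)
  -6u**2 + 84u - 240 = (-(1/10)u + 1)(60u - 240) + (0)
Last nonzero remainder: 60u - 240. Dividing through by 60 gives the monic gcd u - 4.

u - 4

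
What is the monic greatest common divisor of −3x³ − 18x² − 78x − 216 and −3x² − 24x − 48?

Euclidean algorithm in ℚ[x]:
  −3x³ − 18x² − 78x − 216 = (x − 2)(−3x² − 24x − 48) + (−78x − 312)
  −3x² − 24x − 48 = ((1/26)x + 2/13)(−78x − 312) + (0)
Last nonzero remainder: −78x − 312. Dividing through by −78 gives the monic gcd x + 4.

x + 4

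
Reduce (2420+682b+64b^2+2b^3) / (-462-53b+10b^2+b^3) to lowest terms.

(220+42b+2b^2)/(-42-b+b^2)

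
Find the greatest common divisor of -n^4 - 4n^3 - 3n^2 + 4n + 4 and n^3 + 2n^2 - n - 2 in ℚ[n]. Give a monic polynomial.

n^3 + 2n^2 - n - 2

By polynomial division,
  -n^4 - 4n^3 - 3n^2 + 4n + 4 = (-n - 2)(n^3 + 2n^2 - n - 2) + (0)
The last nonzero remainder n^3 + 2n^2 - n - 2 is already monic.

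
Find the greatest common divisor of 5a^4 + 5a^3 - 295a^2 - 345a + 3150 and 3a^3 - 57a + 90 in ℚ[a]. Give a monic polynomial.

a^2 + 2a - 15

Apply the Euclidean algorithm:
  5a^4 + 5a^3 - 295a^2 - 345a + 3150 = ((5/3)a + 5/3)(3a^3 - 57a + 90) + (-200a^2 - 400a + 3000)
  3a^3 - 57a + 90 = (-(3/200)a + 3/100)(-200a^2 - 400a + 3000) + (0)
Last nonzero remainder: -200a^2 - 400a + 3000. Dividing through by -200 gives the monic gcd a^2 + 2a - 15.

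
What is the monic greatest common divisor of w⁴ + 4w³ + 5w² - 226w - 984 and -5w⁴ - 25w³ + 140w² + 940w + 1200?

w² - 2w - 24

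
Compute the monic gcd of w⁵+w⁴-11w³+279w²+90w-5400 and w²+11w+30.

w²+11w+30

By polynomial division,
  w⁵+w⁴-11w³+279w²+90w-5400 = (w³-10w²+69w-180)(w²+11w+30) + (0)
The last nonzero remainder w²+11w+30 is already monic.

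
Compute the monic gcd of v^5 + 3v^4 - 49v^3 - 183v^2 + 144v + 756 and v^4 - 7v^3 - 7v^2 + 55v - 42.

v^3 - 6v^2 - 13v + 42

Apply the Euclidean algorithm:
  v^5 + 3v^4 - 49v^3 - 183v^2 + 144v + 756 = (v + 10)(v^4 - 7v^3 - 7v^2 + 55v - 42) + (28v^3 - 168v^2 - 364v + 1176)
  v^4 - 7v^3 - 7v^2 + 55v - 42 = ((1/28)v - 1/28)(28v^3 - 168v^2 - 364v + 1176) + (0)
Last nonzero remainder: 28v^3 - 168v^2 - 364v + 1176. Dividing through by 28 gives the monic gcd v^3 - 6v^2 - 13v + 42.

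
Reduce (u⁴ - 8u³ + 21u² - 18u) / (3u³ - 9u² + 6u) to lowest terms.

(u² - 6u + 9)/(3u - 3)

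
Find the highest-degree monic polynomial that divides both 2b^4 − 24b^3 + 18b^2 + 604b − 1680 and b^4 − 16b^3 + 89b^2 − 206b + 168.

b^2 − 11b + 28

Euclidean algorithm in ℚ[b]:
  2b^4 − 24b^3 + 18b^2 + 604b − 1680 = (2)(b^4 − 16b^3 + 89b^2 − 206b + 168) + (8b^3 − 160b^2 + 1016b − 2016)
  b^4 − 16b^3 + 89b^2 − 206b + 168 = ((1/8)b + 1/2)(8b^3 − 160b^2 + 1016b − 2016) + (42b^2 − 462b + 1176)
  8b^3 − 160b^2 + 1016b − 2016 = ((4/21)b − 12/7)(42b^2 − 462b + 1176) + (0)
Last nonzero remainder: 42b^2 − 462b + 1176. Dividing through by 42 gives the monic gcd b^2 − 11b + 28.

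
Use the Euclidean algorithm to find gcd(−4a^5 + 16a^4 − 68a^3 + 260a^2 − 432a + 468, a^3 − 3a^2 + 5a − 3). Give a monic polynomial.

By polynomial division,
  −4a^5 + 16a^4 − 68a^3 + 260a^2 − 432a + 468 = (−4a^2 + 4a − 36)(a^3 − 3a^2 + 5a − 3) + (120a^2 − 240a + 360)
  a^3 − 3a^2 + 5a − 3 = ((1/120)a − 1/120)(120a^2 − 240a + 360) + (0)
Last nonzero remainder: 120a^2 − 240a + 360. Dividing through by 120 gives the monic gcd a^2 − 2a + 3.

a^2 − 2a + 3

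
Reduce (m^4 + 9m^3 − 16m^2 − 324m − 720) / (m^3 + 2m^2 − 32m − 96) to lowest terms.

(m^2 + 11m + 30)/(m + 4)

Repeated division with remainder:
  m^4 + 9m^3 − 16m^2 − 324m − 720 = (m + 7)(m^3 + 2m^2 − 32m − 96) + (2m^2 − 4m − 48)
  m^3 + 2m^2 − 32m − 96 = ((1/2)m + 2)(2m^2 − 4m − 48) + (0)
Last nonzero remainder: 2m^2 − 4m − 48. Dividing through by 2 gives the monic gcd m^2 − 2m − 24.
Cancel m^2 − 2m − 24 from numerator and denominator to get the reduced form.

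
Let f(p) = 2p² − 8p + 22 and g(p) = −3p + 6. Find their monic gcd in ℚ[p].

1

By polynomial division,
  2p² − 8p + 22 = (−(2/3)p + 4/3)(−3p + 6) + (14)
  −3p + 6 = (−(3/14)p + 3/7)(14) + (0)
The last nonzero remainder is the constant 14, so the polynomials are coprime and gcd = 1.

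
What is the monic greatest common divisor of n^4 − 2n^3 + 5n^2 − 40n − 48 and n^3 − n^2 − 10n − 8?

n^2 − 3n − 4

Repeated division with remainder:
  n^4 − 2n^3 + 5n^2 − 40n − 48 = (n − 1)(n^3 − n^2 − 10n − 8) + (14n^2 − 42n − 56)
  n^3 − n^2 − 10n − 8 = ((1/14)n + 1/7)(14n^2 − 42n − 56) + (0)
Last nonzero remainder: 14n^2 − 42n − 56. Dividing through by 14 gives the monic gcd n^2 − 3n − 4.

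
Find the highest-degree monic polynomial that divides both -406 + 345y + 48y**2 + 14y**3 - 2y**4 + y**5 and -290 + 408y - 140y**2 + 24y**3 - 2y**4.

-29 + 35y - 7y**2 + y**3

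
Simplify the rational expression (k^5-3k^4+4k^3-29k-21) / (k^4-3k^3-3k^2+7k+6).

By polynomial division,
  k^5-3k^4+4k^3-29k-21 = (k)(k^4-3k^3-3k^2+7k+6) + (7k^3-7k^2-35k-21)
  k^4-3k^3-3k^2+7k+6 = ((1/7)k-2/7)(7k^3-7k^2-35k-21) + (0)
Last nonzero remainder: 7k^3-7k^2-35k-21. Dividing through by 7 gives the monic gcd k^3-k^2-5k-3.
Cancel k^3-k^2-5k-3 from numerator and denominator to get the reduced form.

(k^2-2k+7)/(k-2)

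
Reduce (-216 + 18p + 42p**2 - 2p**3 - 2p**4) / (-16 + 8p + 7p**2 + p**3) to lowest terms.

(-54 + 18p + 6p**2 - 2p**3)/(-4 + 3p + p**2)

Repeated division with remainder:
  -2p**4 - 2p**3 + 42p**2 + 18p - 216 = (-2p + 12)(p**3 + 7p**2 + 8p - 16) + (-26p**2 - 110p - 24)
  p**3 + 7p**2 + 8p - 16 = (-(1/26)p - 18/169)(-26p**2 - 110p - 24) + (-(784/169)p - 3136/169)
  -26p**2 - 110p - 24 = ((2197/392)p + 507/392)(-(784/169)p - 3136/169) + (0)
Last nonzero remainder: -(784/169)p - 3136/169. Dividing through by -784/169 gives the monic gcd p + 4.
Cancel p + 4 from numerator and denominator to get the reduced form.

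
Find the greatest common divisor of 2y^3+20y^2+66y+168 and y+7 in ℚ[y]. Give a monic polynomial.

y+7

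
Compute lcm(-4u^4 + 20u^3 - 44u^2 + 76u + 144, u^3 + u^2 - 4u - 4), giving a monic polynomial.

Apply the Euclidean algorithm:
  -4u^4 + 20u^3 - 44u^2 + 76u + 144 = (-4u + 24)(u^3 + u^2 - 4u - 4) + (-84u^2 + 156u + 240)
  u^3 + u^2 - 4u - 4 = (-(1/84)u - 5/147)(-84u^2 + 156u + 240) + ((204/49)u + 204/49)
  -84u^2 + 156u + 240 = (-(343/17)u + 980/17)((204/49)u + 204/49) + (0)
Last nonzero remainder: (204/49)u + 204/49. Dividing through by 204/49 gives the monic gcd u + 1.
Then lcm(f, g) = f·g / gcd(f, g); expanding and making the result monic gives the answer.

u^6 - 5u^5 + 7u^4 + u^3 - 80u^2 + 76u + 144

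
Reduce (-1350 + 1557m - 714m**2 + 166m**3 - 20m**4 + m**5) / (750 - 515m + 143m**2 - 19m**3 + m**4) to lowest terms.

By polynomial division,
  m**5 - 20m**4 + 166m**3 - 714m**2 + 1557m - 1350 = (m - 1)(m**4 - 19m**3 + 143m**2 - 515m + 750) + (4m**3 - 56m**2 + 292m - 600)
  m**4 - 19m**3 + 143m**2 - 515m + 750 = ((1/4)m - 5/4)(4m**3 - 56m**2 + 292m - 600) + (0)
Last nonzero remainder: 4m**3 - 56m**2 + 292m - 600. Dividing through by 4 gives the monic gcd m**3 - 14m**2 + 73m - 150.
Cancel m**3 - 14m**2 + 73m - 150 from numerator and denominator to get the reduced form.

(9 - 6m + m**2)/(-5 + m)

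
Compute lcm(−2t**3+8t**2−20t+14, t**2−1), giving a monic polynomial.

t**4−3t**3+6t**2+3t−7

By polynomial division,
  −2t**3+8t**2−20t+14 = (−2t+8)(t**2−1) + (−22t+22)
  t**2−1 = (−(1/22)t−1/22)(−22t+22) + (0)
Last nonzero remainder: −22t+22. Dividing through by −22 gives the monic gcd t−1.
Then lcm(f, g) = f·g / gcd(f, g); expanding and making the result monic gives the answer.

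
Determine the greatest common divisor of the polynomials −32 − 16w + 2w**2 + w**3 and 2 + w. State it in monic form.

2 + w

By polynomial division,
  w**3 + 2w**2 − 16w − 32 = (w**2 − 16)(w + 2) + (0)
The last nonzero remainder w + 2 is already monic.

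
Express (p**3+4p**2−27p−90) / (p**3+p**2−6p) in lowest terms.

(p**2+p−30)/(p**2−2p)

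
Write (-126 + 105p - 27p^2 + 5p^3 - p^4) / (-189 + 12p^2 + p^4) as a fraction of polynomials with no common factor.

(2 - p)/(3 + p)

Euclidean algorithm in ℚ[p]:
  -p^4 + 5p^3 - 27p^2 + 105p - 126 = (-1)(p^4 + 12p^2 - 189) + (5p^3 - 15p^2 + 105p - 315)
  p^4 + 12p^2 - 189 = ((1/5)p + 3/5)(5p^3 - 15p^2 + 105p - 315) + (0)
Last nonzero remainder: 5p^3 - 15p^2 + 105p - 315. Dividing through by 5 gives the monic gcd p^3 - 3p^2 + 21p - 63.
Cancel p^3 - 3p^2 + 21p - 63 from numerator and denominator to get the reduced form.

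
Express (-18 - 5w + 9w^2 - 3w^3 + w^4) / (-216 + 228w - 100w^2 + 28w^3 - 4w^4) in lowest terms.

(-1 - w)/(-12 + 4w)

Repeated division with remainder:
  w^4 - 3w^3 + 9w^2 - 5w - 18 = (-1/4)(-4w^4 + 28w^3 - 100w^2 + 228w - 216) + (4w^3 - 16w^2 + 52w - 72)
  -4w^4 + 28w^3 - 100w^2 + 228w - 216 = (-w + 3)(4w^3 - 16w^2 + 52w - 72) + (0)
Last nonzero remainder: 4w^3 - 16w^2 + 52w - 72. Dividing through by 4 gives the monic gcd w^3 - 4w^2 + 13w - 18.
Cancel w^3 - 4w^2 + 13w - 18 from numerator and denominator to get the reduced form.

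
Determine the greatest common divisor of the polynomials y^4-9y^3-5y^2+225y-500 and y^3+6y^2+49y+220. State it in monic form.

y+5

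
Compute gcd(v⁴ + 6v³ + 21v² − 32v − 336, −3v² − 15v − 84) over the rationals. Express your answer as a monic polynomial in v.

v² + 5v + 28

Apply the Euclidean algorithm:
  v⁴ + 6v³ + 21v² − 32v − 336 = (−(1/3)v² − (1/3)v + 4)(−3v² − 15v − 84) + (0)
Last nonzero remainder: −3v² − 15v − 84. Dividing through by −3 gives the monic gcd v² + 5v + 28.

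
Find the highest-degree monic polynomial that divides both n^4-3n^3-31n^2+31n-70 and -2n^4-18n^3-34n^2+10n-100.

n^3+4n^2-3n+10

Repeated division with remainder:
  n^4-3n^3-31n^2+31n-70 = (-1/2)(-2n^4-18n^3-34n^2+10n-100) + (-12n^3-48n^2+36n-120)
  -2n^4-18n^3-34n^2+10n-100 = ((1/6)n+5/6)(-12n^3-48n^2+36n-120) + (0)
Last nonzero remainder: -12n^3-48n^2+36n-120. Dividing through by -12 gives the monic gcd n^3+4n^2-3n+10.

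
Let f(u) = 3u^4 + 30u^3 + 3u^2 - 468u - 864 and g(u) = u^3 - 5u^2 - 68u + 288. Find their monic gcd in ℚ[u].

u^2 + 4u - 32

Repeated division with remainder:
  3u^4 + 30u^3 + 3u^2 - 468u - 864 = (3u + 45)(u^3 - 5u^2 - 68u + 288) + (432u^2 + 1728u - 13824)
  u^3 - 5u^2 - 68u + 288 = ((1/432)u - 1/48)(432u^2 + 1728u - 13824) + (0)
Last nonzero remainder: 432u^2 + 1728u - 13824. Dividing through by 432 gives the monic gcd u^2 + 4u - 32.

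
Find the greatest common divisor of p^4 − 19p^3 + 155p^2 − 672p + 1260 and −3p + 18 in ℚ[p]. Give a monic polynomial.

Apply the Euclidean algorithm:
  p^4 − 19p^3 + 155p^2 − 672p + 1260 = (−(1/3)p^3 + (13/3)p^2 − (77/3)p + 70)(−3p + 18) + (0)
Last nonzero remainder: −3p + 18. Dividing through by −3 gives the monic gcd p − 6.

p − 6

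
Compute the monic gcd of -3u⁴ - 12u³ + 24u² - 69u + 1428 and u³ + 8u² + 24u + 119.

u³ + 8u² + 24u + 119

Repeated division with remainder:
  -3u⁴ - 12u³ + 24u² - 69u + 1428 = (-3u + 12)(u³ + 8u² + 24u + 119) + (0)
The last nonzero remainder u³ + 8u² + 24u + 119 is already monic.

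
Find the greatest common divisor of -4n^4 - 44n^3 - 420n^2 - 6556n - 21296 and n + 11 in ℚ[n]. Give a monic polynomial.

n + 11

By polynomial division,
  -4n^4 - 44n^3 - 420n^2 - 6556n - 21296 = (-4n^3 - 420n - 1936)(n + 11) + (0)
The last nonzero remainder n + 11 is already monic.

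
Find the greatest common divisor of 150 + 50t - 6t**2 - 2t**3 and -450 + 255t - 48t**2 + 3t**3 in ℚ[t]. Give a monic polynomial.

Apply the Euclidean algorithm:
  -2t**3 - 6t**2 + 50t + 150 = (-2/3)(3t**3 - 48t**2 + 255t - 450) + (-38t**2 + 220t - 150)
  3t**3 - 48t**2 + 255t - 450 = (-(3/38)t + 291/361)(-38t**2 + 220t - 150) + ((23760/361)t - 118800/361)
  -38t**2 + 220t - 150 = (-(6859/11880)t + 361/792)((23760/361)t - 118800/361) + (0)
Last nonzero remainder: (23760/361)t - 118800/361. Dividing through by 23760/361 gives the monic gcd t - 5.

-5 + t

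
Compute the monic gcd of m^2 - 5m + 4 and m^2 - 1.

Repeated division with remainder:
  m^2 - 5m + 4 = (m^2 - 1) + (-5m + 5)
  m^2 - 1 = (-(1/5)m - 1/5)(-5m + 5) + (0)
Last nonzero remainder: -5m + 5. Dividing through by -5 gives the monic gcd m - 1.

m - 1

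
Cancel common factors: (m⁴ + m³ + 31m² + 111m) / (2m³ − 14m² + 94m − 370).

(m² + 3m)/(2m − 10)

Euclidean algorithm in ℚ[m]:
  m⁴ + m³ + 31m² + 111m = ((1/2)m + 4)(2m³ − 14m² + 94m − 370) + (40m² − 80m + 1480)
  2m³ − 14m² + 94m − 370 = ((1/20)m − 1/4)(40m² − 80m + 1480) + (0)
Last nonzero remainder: 40m² − 80m + 1480. Dividing through by 40 gives the monic gcd m² − 2m + 37.
Cancel m² − 2m + 37 from numerator and denominator to get the reduced form.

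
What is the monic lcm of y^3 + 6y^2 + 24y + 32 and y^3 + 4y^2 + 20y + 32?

y^5 + 8y^4 + 52y^3 + 176y^2 + 448y + 512

By polynomial division,
  y^3 + 6y^2 + 24y + 32 = (y^3 + 4y^2 + 20y + 32) + (2y^2 + 4y)
  y^3 + 4y^2 + 20y + 32 = ((1/2)y + 1)(2y^2 + 4y) + (16y + 32)
  2y^2 + 4y = ((1/8)y)(16y + 32) + (0)
Last nonzero remainder: 16y + 32. Dividing through by 16 gives the monic gcd y + 2.
Then lcm(f, g) = f·g / gcd(f, g); expanding and making the result monic gives the answer.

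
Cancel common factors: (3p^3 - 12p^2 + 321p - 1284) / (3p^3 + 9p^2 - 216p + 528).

(p^2 + 107)/(p^2 + 7p - 44)

Repeated division with remainder:
  3p^3 - 12p^2 + 321p - 1284 = (3p^3 + 9p^2 - 216p + 528) + (-21p^2 + 537p - 1812)
  3p^3 + 9p^2 - 216p + 528 = (-(1/7)p - 200/49)(-21p^2 + 537p - 1812) + ((84132/49)p - 336528/49)
  -21p^2 + 537p - 1812 = (-(343/28044)p + 7399/28044)((84132/49)p - 336528/49) + (0)
Last nonzero remainder: (84132/49)p - 336528/49. Dividing through by 84132/49 gives the monic gcd p - 4.
Cancel p - 4 from numerator and denominator to get the reduced form.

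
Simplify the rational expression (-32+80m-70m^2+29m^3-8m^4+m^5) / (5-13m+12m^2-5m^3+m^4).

(-32+16m-6m^2+m^3)/(5-3m+m^2)

Repeated division with remainder:
  m^5-8m^4+29m^3-70m^2+80m-32 = (m-3)(m^4-5m^3+12m^2-13m+5) + (2m^3-21m^2+36m-17)
  m^4-5m^3+12m^2-13m+5 = ((1/2)m+11/4)(2m^3-21m^2+36m-17) + ((207/4)m^2-(207/2)m+207/4)
  2m^3-21m^2+36m-17 = ((8/207)m-68/207)((207/4)m^2-(207/2)m+207/4) + (0)
Last nonzero remainder: (207/4)m^2-(207/2)m+207/4. Dividing through by 207/4 gives the monic gcd m^2-2m+1.
Cancel m^2-2m+1 from numerator and denominator to get the reduced form.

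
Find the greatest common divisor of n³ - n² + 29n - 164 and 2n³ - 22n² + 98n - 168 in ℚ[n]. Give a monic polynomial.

n - 4

Repeated division with remainder:
  n³ - n² + 29n - 164 = (1/2)(2n³ - 22n² + 98n - 168) + (10n² - 20n - 80)
  2n³ - 22n² + 98n - 168 = ((1/5)n - 9/5)(10n² - 20n - 80) + (78n - 312)
  10n² - 20n - 80 = ((5/39)n + 10/39)(78n - 312) + (0)
Last nonzero remainder: 78n - 312. Dividing through by 78 gives the monic gcd n - 4.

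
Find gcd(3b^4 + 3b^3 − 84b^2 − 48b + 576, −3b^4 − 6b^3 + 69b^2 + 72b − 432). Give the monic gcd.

b^3 + 5b^2 − 8b − 48

Euclidean algorithm in ℚ[b]:
  3b^4 + 3b^3 − 84b^2 − 48b + 576 = (−1)(−3b^4 − 6b^3 + 69b^2 + 72b − 432) + (−3b^3 − 15b^2 + 24b + 144)
  −3b^4 − 6b^3 + 69b^2 + 72b − 432 = (b − 3)(−3b^3 − 15b^2 + 24b + 144) + (0)
Last nonzero remainder: −3b^3 − 15b^2 + 24b + 144. Dividing through by −3 gives the monic gcd b^3 + 5b^2 − 8b − 48.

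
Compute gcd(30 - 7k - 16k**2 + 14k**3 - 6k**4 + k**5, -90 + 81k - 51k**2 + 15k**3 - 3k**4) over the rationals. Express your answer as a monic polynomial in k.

By polynomial division,
  k**5 - 6k**4 + 14k**3 - 16k**2 - 7k + 30 = (-(1/3)k + 1/3)(-3k**4 + 15k**3 - 51k**2 + 81k - 90) + (-8k**3 + 28k**2 - 64k + 60)
  -3k**4 + 15k**3 - 51k**2 + 81k - 90 = ((3/8)k - 9/16)(-8k**3 + 28k**2 - 64k + 60) + (-(45/4)k**2 + (45/2)k - 225/4)
  -8k**3 + 28k**2 - 64k + 60 = ((32/45)k - 16/15)(-(45/4)k**2 + (45/2)k - 225/4) + (0)
Last nonzero remainder: -(45/4)k**2 + (45/2)k - 225/4. Dividing through by -45/4 gives the monic gcd k**2 - 2k + 5.

5 - 2k + k**2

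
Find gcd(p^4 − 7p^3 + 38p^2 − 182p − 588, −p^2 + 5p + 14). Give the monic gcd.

p^2 − 5p − 14

Apply the Euclidean algorithm:
  p^4 − 7p^3 + 38p^2 − 182p − 588 = (−p^2 + 2p − 42)(−p^2 + 5p + 14) + (0)
Last nonzero remainder: −p^2 + 5p + 14. Dividing through by −1 gives the monic gcd p^2 − 5p − 14.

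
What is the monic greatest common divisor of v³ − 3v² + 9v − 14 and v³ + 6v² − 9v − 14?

Apply the Euclidean algorithm:
  v³ − 3v² + 9v − 14 = (v³ + 6v² − 9v − 14) + (−9v² + 18v)
  v³ + 6v² − 9v − 14 = (−(1/9)v − 8/9)(−9v² + 18v) + (7v − 14)
  −9v² + 18v = (−(9/7)v)(7v − 14) + (0)
Last nonzero remainder: 7v − 14. Dividing through by 7 gives the monic gcd v − 2.

v − 2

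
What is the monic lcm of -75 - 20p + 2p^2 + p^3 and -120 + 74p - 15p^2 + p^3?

-1800 + 270p + 173p^2 - 16p^3 - 8p^4 + p^5

Euclidean algorithm in ℚ[p]:
  p^3 + 2p^2 - 20p - 75 = (p^3 - 15p^2 + 74p - 120) + (17p^2 - 94p + 45)
  p^3 - 15p^2 + 74p - 120 = ((1/17)p - 161/289)(17p^2 - 94p + 45) + ((5487/289)p - 27435/289)
  17p^2 - 94p + 45 = ((4913/5487)p - 867/1829)((5487/289)p - 27435/289) + (0)
Last nonzero remainder: (5487/289)p - 27435/289. Dividing through by 5487/289 gives the monic gcd p - 5.
Then lcm(f, g) = f·g / gcd(f, g); expanding and making the result monic gives the answer.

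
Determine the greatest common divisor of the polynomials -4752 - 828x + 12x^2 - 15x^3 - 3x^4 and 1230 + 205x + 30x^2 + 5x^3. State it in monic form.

Repeated division with remainder:
  -3x^4 - 15x^3 + 12x^2 - 828x - 4752 = (-(3/5)x + 3/5)(5x^3 + 30x^2 + 205x + 1230) + (117x^2 - 213x - 5490)
  5x^3 + 30x^2 + 205x + 1230 = ((5/117)x + 1525/4563)(117x^2 - 213x - 5490) + ((776930/1521)x + 1553860/507)
  117x^2 - 213x - 5490 = ((177957/776930)x - 278343/155386)((776930/1521)x + 1553860/507) + (0)
Last nonzero remainder: (776930/1521)x + 1553860/507. Dividing through by 776930/1521 gives the monic gcd x + 6.

6 + x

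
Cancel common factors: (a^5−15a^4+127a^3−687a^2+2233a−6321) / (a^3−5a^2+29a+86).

(a^3−8a^2+28a−147)/(a+2)

By polynomial division,
  a^5−15a^4+127a^3−687a^2+2233a−6321 = (a^2−10a+48)(a^3−5a^2+29a+86) + (−243a^2+1701a−10449)
  a^3−5a^2+29a+86 = (−(1/243)a−2/243)(−243a^2+1701a−10449) + (0)
Last nonzero remainder: −243a^2+1701a−10449. Dividing through by −243 gives the monic gcd a^2−7a+43.
Cancel a^2−7a+43 from numerator and denominator to get the reduced form.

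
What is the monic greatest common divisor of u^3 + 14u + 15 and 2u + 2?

u + 1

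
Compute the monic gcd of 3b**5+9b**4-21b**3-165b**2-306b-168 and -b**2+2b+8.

Apply the Euclidean algorithm:
  3b**5+9b**4-21b**3-165b**2-306b-168 = (-3b**3-15b**2-33b-21)(-b**2+2b+8) + (0)
Last nonzero remainder: -b**2+2b+8. Dividing through by -1 gives the monic gcd b**2-2b-8.

b**2-2b-8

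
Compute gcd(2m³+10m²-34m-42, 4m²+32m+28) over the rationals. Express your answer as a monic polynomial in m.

m²+8m+7

By polynomial division,
  2m³+10m²-34m-42 = ((1/2)m-3/2)(4m²+32m+28) + (0)
Last nonzero remainder: 4m²+32m+28. Dividing through by 4 gives the monic gcd m²+8m+7.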